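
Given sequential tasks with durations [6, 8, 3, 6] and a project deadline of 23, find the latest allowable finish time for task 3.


LF(activity 3) = deadline - sum of successor durations
Successors: activities 4 through 4 with durations [6]
Sum of successor durations = 6
LF = 23 - 6 = 17

17


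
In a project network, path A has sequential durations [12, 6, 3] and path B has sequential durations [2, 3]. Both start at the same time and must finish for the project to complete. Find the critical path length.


Path A total = 12 + 6 + 3 = 21
Path B total = 2 + 3 = 5
Critical path = longest path = max(21, 5) = 21

21


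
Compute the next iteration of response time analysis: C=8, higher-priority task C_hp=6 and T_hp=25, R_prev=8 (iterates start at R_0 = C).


R_next = C + ceil(R_prev / T_hp) * C_hp
ceil(8 / 25) = ceil(0.32) = 1
Interference = 1 * 6 = 6
R_next = 8 + 6 = 14

14


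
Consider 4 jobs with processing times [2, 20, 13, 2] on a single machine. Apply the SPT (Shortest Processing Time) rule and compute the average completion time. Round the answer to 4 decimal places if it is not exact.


Sort jobs by processing time (SPT order): [2, 2, 13, 20]
Compute completion times sequentially:
  Job 1: processing = 2, completes at 2
  Job 2: processing = 2, completes at 4
  Job 3: processing = 13, completes at 17
  Job 4: processing = 20, completes at 37
Sum of completion times = 60
Average completion time = 60/4 = 15.0

15.0


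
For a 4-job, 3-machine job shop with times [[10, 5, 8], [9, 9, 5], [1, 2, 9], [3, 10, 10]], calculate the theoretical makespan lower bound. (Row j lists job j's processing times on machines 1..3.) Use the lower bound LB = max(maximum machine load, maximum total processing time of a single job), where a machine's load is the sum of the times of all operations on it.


Machine loads:
  Machine 1: 10 + 9 + 1 + 3 = 23
  Machine 2: 5 + 9 + 2 + 10 = 26
  Machine 3: 8 + 5 + 9 + 10 = 32
Max machine load = 32
Job totals:
  Job 1: 23
  Job 2: 23
  Job 3: 12
  Job 4: 23
Max job total = 23
Lower bound = max(32, 23) = 32

32


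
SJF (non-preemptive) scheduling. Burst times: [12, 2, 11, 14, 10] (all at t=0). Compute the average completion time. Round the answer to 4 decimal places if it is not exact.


SJF order (ascending): [2, 10, 11, 12, 14]
Completion times:
  Job 1: burst=2, C=2
  Job 2: burst=10, C=12
  Job 3: burst=11, C=23
  Job 4: burst=12, C=35
  Job 5: burst=14, C=49
Average completion = 121/5 = 24.2

24.2


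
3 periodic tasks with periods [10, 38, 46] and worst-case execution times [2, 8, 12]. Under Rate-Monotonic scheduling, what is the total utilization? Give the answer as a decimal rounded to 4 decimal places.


Compute individual utilizations (exact fractions):
  Task 1: C/T = 2/10 = 1/5 (approx. 0.2)
  Task 2: C/T = 8/38 = 4/19 (approx. 0.2105)
  Task 3: C/T = 12/46 = 6/23 (approx. 0.2609)
Total utilization U = 1/5 + 4/19 + 6/23 = 1467/2185
Rounded to 4 decimal places: U = 0.6714
RM (Liu & Layland) bound for 3 tasks = 0.779763; compare with U = 1467/2185 (approx. 0.671396)
U <= bound, so schedulable by RM sufficient condition.

0.6714


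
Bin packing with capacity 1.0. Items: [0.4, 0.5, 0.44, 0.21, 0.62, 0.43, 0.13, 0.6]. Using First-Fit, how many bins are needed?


Place items sequentially using First-Fit:
  Item 0.4 -> new Bin 1
  Item 0.5 -> Bin 1 (now 0.9)
  Item 0.44 -> new Bin 2
  Item 0.21 -> Bin 2 (now 0.65)
  Item 0.62 -> new Bin 3
  Item 0.43 -> new Bin 4
  Item 0.13 -> Bin 2 (now 0.78)
  Item 0.6 -> new Bin 5
Total bins used = 5

5


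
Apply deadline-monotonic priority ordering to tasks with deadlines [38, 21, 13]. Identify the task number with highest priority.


Sort tasks by relative deadline (ascending):
  Task 3: deadline = 13
  Task 2: deadline = 21
  Task 1: deadline = 38
Priority order (highest first): [3, 2, 1]
Highest priority task = 3

3


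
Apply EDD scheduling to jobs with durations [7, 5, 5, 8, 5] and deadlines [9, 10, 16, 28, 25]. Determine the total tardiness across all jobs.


Sort by due date (EDD order): [(7, 9), (5, 10), (5, 16), (5, 25), (8, 28)]
Compute completion times and tardiness:
  Job 1: p=7, d=9, C=7, tardiness=max(0,7-9)=0
  Job 2: p=5, d=10, C=12, tardiness=max(0,12-10)=2
  Job 3: p=5, d=16, C=17, tardiness=max(0,17-16)=1
  Job 4: p=5, d=25, C=22, tardiness=max(0,22-25)=0
  Job 5: p=8, d=28, C=30, tardiness=max(0,30-28)=2
Total tardiness = 5

5


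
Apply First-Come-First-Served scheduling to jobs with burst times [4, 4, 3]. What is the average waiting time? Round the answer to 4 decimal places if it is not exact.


FCFS order (as given): [4, 4, 3]
Waiting times:
  Job 1: wait = 0
  Job 2: wait = 4
  Job 3: wait = 8
Sum of waiting times = 12
Average waiting time = 12/3 = 4.0

4.0


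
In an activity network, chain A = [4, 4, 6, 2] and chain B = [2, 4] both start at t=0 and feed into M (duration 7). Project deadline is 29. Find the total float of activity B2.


Forward pass: ES(B2) = sum of predecessors on chain B = 2
EF = ES + duration = 2 + 4 = 6
Backward pass: LF(M) = deadline = 29; LS(M) = 29 - 7 = 22
LF(B2) = LS(M) - sum(successors on chain B) = 22 - 0 = 22
LS = LF - duration = 22 - 4 = 18
Total float = LS - ES = 18 - 2 = 16

16


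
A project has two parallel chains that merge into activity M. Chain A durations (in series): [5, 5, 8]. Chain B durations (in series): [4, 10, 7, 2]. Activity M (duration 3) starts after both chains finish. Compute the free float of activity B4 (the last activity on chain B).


ES(B4) = sum of predecessors on chain B = 21
EF(B4) = ES + duration = 21 + 2 = 23
Successor of B4 is M. ES(M) = max(sum(A), sum(B)) = max(18, 23) = 23
Free float = ES(successor) - EF(current) = 23 - 23 = 0

0


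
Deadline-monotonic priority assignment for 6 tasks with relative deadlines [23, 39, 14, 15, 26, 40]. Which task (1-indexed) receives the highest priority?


Sort tasks by relative deadline (ascending):
  Task 3: deadline = 14
  Task 4: deadline = 15
  Task 1: deadline = 23
  Task 5: deadline = 26
  Task 2: deadline = 39
  Task 6: deadline = 40
Priority order (highest first): [3, 4, 1, 5, 2, 6]
Highest priority task = 3

3


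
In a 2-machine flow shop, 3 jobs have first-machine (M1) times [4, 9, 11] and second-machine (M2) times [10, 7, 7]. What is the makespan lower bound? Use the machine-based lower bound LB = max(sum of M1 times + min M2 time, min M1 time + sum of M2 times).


LB1 = sum(M1 times) + min(M2 times) = 24 + 7 = 31
LB2 = min(M1 times) + sum(M2 times) = 4 + 24 = 28
Lower bound = max(LB1, LB2) = max(31, 28) = 31

31


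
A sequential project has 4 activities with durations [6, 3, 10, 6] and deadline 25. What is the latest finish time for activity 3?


LF(activity 3) = deadline - sum of successor durations
Successors: activities 4 through 4 with durations [6]
Sum of successor durations = 6
LF = 25 - 6 = 19

19


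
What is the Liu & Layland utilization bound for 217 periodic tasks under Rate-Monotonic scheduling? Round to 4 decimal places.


Compute 2^(1/217) = 1.0031993336
Subtract 1: 1.0031993336 - 1 = 0.0031993336
Multiply by n: 217 * 0.0031993336 = 0.6942553912
Round to 4 dp: 0.6943

0.6943


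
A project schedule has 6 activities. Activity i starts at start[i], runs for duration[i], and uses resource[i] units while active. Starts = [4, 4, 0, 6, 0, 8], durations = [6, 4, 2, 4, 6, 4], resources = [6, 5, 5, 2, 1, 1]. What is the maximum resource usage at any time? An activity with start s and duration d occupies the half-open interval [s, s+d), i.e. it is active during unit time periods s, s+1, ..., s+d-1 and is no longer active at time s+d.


Each activity i is active on [start_i, start_i + duration_i).
Compute total resource usage per time slot:
  t=0: active resources = [5, 1], total = 6
  t=1: active resources = [5, 1], total = 6
  t=2: active resources = [1], total = 1
  t=3: active resources = [1], total = 1
  t=4: active resources = [6, 5, 1], total = 12
  t=5: active resources = [6, 5, 1], total = 12
  t=6: active resources = [6, 5, 2], total = 13
  t=7: active resources = [6, 5, 2], total = 13
  t=8: active resources = [6, 2, 1], total = 9
  t=9: active resources = [6, 2, 1], total = 9
  t=10: active resources = [1], total = 1
  t=11: active resources = [1], total = 1
Peak resource demand = 13

13


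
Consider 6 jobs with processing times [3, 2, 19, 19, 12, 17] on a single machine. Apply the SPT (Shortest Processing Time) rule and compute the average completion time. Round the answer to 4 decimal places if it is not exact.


Sort jobs by processing time (SPT order): [2, 3, 12, 17, 19, 19]
Compute completion times sequentially:
  Job 1: processing = 2, completes at 2
  Job 2: processing = 3, completes at 5
  Job 3: processing = 12, completes at 17
  Job 4: processing = 17, completes at 34
  Job 5: processing = 19, completes at 53
  Job 6: processing = 19, completes at 72
Sum of completion times = 183
Average completion time = 183/6 = 30.5

30.5


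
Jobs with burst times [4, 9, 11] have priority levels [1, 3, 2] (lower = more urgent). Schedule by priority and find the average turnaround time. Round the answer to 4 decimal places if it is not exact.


Sort by priority (ascending = highest first):
Order: [(1, 4), (2, 11), (3, 9)]
Completion times:
  Priority 1, burst=4, C=4
  Priority 2, burst=11, C=15
  Priority 3, burst=9, C=24
Average turnaround = 43/3 = 14.3333

14.3333


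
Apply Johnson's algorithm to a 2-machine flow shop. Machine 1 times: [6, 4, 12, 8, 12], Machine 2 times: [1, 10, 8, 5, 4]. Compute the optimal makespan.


Apply Johnson's rule:
  Group 1 (a <= b): [(2, 4, 10)]
  Group 2 (a > b): [(3, 12, 8), (4, 8, 5), (5, 12, 4), (1, 6, 1)]
Optimal job order: [2, 3, 4, 5, 1]
Schedule:
  Job 2: M1 done at 4, M2 done at 14
  Job 3: M1 done at 16, M2 done at 24
  Job 4: M1 done at 24, M2 done at 29
  Job 5: M1 done at 36, M2 done at 40
  Job 1: M1 done at 42, M2 done at 43
Makespan = 43

43


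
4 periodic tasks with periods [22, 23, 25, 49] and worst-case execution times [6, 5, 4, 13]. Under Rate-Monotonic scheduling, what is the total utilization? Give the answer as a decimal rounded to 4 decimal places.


Compute individual utilizations (exact fractions):
  Task 1: C/T = 6/22 = 3/11 (approx. 0.2727)
  Task 2: C/T = 5/23 (approx. 0.2174)
  Task 3: C/T = 4/25 (approx. 0.16)
  Task 4: C/T = 13/49 (approx. 0.2653)
Total utilization U = 3/11 + 5/23 + 4/25 + 13/49 = 283713/309925
Rounded to 4 decimal places: U = 0.9154
RM (Liu & Layland) bound for 4 tasks = 0.756828; compare with U = 283713/309925 (approx. 0.915425)
bound < U <= 1, so the RM sufficient condition is not met (inconclusive; an exact test such as response-time analysis is needed).

0.9154


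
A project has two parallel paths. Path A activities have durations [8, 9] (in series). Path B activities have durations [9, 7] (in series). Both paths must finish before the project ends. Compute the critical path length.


Path A total = 8 + 9 = 17
Path B total = 9 + 7 = 16
Critical path = longest path = max(17, 16) = 17

17


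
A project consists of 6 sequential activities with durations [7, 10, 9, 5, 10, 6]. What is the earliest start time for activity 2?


Activity 2 starts after activities 1 through 1 complete.
Predecessor durations: [7]
ES = 7 = 7

7


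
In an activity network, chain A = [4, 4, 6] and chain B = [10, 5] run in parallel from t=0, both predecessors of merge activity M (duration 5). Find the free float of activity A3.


ES(A3) = sum of predecessors on chain A = 8
EF(A3) = ES + duration = 8 + 6 = 14
Successor of A3 is M. ES(M) = max(sum(A), sum(B)) = max(14, 15) = 15
Free float = ES(successor) - EF(current) = 15 - 14 = 1

1


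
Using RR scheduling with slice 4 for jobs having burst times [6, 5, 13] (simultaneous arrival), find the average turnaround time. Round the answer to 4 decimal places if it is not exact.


Time quantum = 4
Execution trace:
  J1 runs 4 units, time = 4
  J2 runs 4 units, time = 8
  J3 runs 4 units, time = 12
  J1 runs 2 units, time = 14
  J2 runs 1 units, time = 15
  J3 runs 4 units, time = 19
  J3 runs 4 units, time = 23
  J3 runs 1 units, time = 24
Finish times: [14, 15, 24]
Average turnaround = 53/3 = 17.6667

17.6667


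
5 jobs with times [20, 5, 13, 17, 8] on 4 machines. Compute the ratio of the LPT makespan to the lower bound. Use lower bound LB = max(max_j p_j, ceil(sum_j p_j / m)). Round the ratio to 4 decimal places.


LPT order: [20, 17, 13, 8, 5]
Machine loads after assignment: [20, 17, 13, 13]
LPT makespan = 20
Lower bound = max(max_job, ceil(total/4)) = max(20, 16) = 20
Ratio = 20 / 20 = 1.0

1.0


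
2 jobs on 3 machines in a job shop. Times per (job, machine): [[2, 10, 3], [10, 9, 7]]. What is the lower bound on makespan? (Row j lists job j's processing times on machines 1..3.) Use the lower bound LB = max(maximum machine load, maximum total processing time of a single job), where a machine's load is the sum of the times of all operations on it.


Machine loads:
  Machine 1: 2 + 10 = 12
  Machine 2: 10 + 9 = 19
  Machine 3: 3 + 7 = 10
Max machine load = 19
Job totals:
  Job 1: 15
  Job 2: 26
Max job total = 26
Lower bound = max(19, 26) = 26

26


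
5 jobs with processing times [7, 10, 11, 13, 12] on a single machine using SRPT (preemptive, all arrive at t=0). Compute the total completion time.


Since all jobs arrive at t=0, SRPT equals SPT ordering.
SPT order: [7, 10, 11, 12, 13]
Completion times:
  Job 1: p=7, C=7
  Job 2: p=10, C=17
  Job 3: p=11, C=28
  Job 4: p=12, C=40
  Job 5: p=13, C=53
Total completion time = 7 + 17 + 28 + 40 + 53 = 145

145


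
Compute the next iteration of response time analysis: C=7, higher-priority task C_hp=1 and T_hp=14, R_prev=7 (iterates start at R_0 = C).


R_next = C + ceil(R_prev / T_hp) * C_hp
ceil(7 / 14) = ceil(0.5) = 1
Interference = 1 * 1 = 1
R_next = 7 + 1 = 8

8


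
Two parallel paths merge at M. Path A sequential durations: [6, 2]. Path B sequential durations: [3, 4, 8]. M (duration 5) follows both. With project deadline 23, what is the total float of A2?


Forward pass: ES(A2) = sum of predecessors on chain A = 6
EF = ES + duration = 6 + 2 = 8
Backward pass: LF(M) = deadline = 23; LS(M) = 23 - 5 = 18
LF(A2) = LS(M) - sum(successors on chain A) = 18 - 0 = 18
LS = LF - duration = 18 - 2 = 16
Total float = LS - ES = 16 - 6 = 10

10


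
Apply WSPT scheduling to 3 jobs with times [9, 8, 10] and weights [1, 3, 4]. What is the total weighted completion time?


Compute p/w ratios and sort ascending (WSPT): [(10, 4), (8, 3), (9, 1)]
Compute weighted completion times:
  Job (p=10,w=4): C=10, w*C=4*10=40
  Job (p=8,w=3): C=18, w*C=3*18=54
  Job (p=9,w=1): C=27, w*C=1*27=27
Total weighted completion time = 121

121


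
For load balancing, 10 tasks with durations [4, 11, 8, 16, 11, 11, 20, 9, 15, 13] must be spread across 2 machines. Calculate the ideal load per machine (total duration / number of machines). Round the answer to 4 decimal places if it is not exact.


Total processing time = 4 + 11 + 8 + 16 + 11 + 11 + 20 + 9 + 15 + 13 = 118
Number of machines = 2
Ideal balanced load = 118 / 2 = 59.0

59.0


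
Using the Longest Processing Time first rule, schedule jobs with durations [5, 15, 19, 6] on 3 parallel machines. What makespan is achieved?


Sort jobs in decreasing order (LPT): [19, 15, 6, 5]
Assign each job to the least loaded machine:
  Machine 1: jobs [19], load = 19
  Machine 2: jobs [15], load = 15
  Machine 3: jobs [6, 5], load = 11
Makespan = max load = 19

19


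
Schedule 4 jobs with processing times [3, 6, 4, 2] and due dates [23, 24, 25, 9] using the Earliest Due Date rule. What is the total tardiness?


Sort by due date (EDD order): [(2, 9), (3, 23), (6, 24), (4, 25)]
Compute completion times and tardiness:
  Job 1: p=2, d=9, C=2, tardiness=max(0,2-9)=0
  Job 2: p=3, d=23, C=5, tardiness=max(0,5-23)=0
  Job 3: p=6, d=24, C=11, tardiness=max(0,11-24)=0
  Job 4: p=4, d=25, C=15, tardiness=max(0,15-25)=0
Total tardiness = 0

0


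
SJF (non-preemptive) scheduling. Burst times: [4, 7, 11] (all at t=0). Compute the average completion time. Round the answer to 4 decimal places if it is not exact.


SJF order (ascending): [4, 7, 11]
Completion times:
  Job 1: burst=4, C=4
  Job 2: burst=7, C=11
  Job 3: burst=11, C=22
Average completion = 37/3 = 12.3333

12.3333


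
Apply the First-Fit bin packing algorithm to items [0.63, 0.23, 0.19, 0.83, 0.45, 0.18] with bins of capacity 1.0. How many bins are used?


Place items sequentially using First-Fit:
  Item 0.63 -> new Bin 1
  Item 0.23 -> Bin 1 (now 0.86)
  Item 0.19 -> new Bin 2
  Item 0.83 -> new Bin 3
  Item 0.45 -> Bin 2 (now 0.64)
  Item 0.18 -> Bin 2 (now 0.82)
Total bins used = 3

3


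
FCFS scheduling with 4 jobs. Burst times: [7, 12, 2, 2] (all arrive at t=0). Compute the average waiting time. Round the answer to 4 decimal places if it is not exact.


FCFS order (as given): [7, 12, 2, 2]
Waiting times:
  Job 1: wait = 0
  Job 2: wait = 7
  Job 3: wait = 19
  Job 4: wait = 21
Sum of waiting times = 47
Average waiting time = 47/4 = 11.75

11.75


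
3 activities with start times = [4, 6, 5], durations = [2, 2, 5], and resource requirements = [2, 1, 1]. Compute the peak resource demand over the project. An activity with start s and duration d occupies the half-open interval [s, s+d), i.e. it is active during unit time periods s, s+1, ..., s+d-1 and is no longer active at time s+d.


Each activity i is active on [start_i, start_i + duration_i).
Compute total resource usage per time slot:
  t=0: active resources = [], total = 0
  t=1: active resources = [], total = 0
  t=2: active resources = [], total = 0
  t=3: active resources = [], total = 0
  t=4: active resources = [2], total = 2
  t=5: active resources = [2, 1], total = 3
  t=6: active resources = [1, 1], total = 2
  t=7: active resources = [1, 1], total = 2
  t=8: active resources = [1], total = 1
  t=9: active resources = [1], total = 1
Peak resource demand = 3

3


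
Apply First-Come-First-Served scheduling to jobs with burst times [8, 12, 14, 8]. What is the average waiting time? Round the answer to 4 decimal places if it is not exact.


FCFS order (as given): [8, 12, 14, 8]
Waiting times:
  Job 1: wait = 0
  Job 2: wait = 8
  Job 3: wait = 20
  Job 4: wait = 34
Sum of waiting times = 62
Average waiting time = 62/4 = 15.5

15.5


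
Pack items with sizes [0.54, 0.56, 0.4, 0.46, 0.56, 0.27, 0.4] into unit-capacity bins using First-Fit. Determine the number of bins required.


Place items sequentially using First-Fit:
  Item 0.54 -> new Bin 1
  Item 0.56 -> new Bin 2
  Item 0.4 -> Bin 1 (now 0.94)
  Item 0.46 -> new Bin 3
  Item 0.56 -> new Bin 4
  Item 0.27 -> Bin 2 (now 0.83)
  Item 0.4 -> Bin 3 (now 0.86)
Total bins used = 4

4


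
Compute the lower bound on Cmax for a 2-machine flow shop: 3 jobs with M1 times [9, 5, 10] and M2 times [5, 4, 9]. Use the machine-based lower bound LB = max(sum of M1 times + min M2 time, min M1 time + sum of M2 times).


LB1 = sum(M1 times) + min(M2 times) = 24 + 4 = 28
LB2 = min(M1 times) + sum(M2 times) = 5 + 18 = 23
Lower bound = max(LB1, LB2) = max(28, 23) = 28

28


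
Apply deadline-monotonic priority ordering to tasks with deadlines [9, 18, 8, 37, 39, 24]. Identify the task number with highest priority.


Sort tasks by relative deadline (ascending):
  Task 3: deadline = 8
  Task 1: deadline = 9
  Task 2: deadline = 18
  Task 6: deadline = 24
  Task 4: deadline = 37
  Task 5: deadline = 39
Priority order (highest first): [3, 1, 2, 6, 4, 5]
Highest priority task = 3

3


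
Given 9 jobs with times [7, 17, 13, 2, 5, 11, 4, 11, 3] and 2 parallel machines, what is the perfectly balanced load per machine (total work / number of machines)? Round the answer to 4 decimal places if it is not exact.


Total processing time = 7 + 17 + 13 + 2 + 5 + 11 + 4 + 11 + 3 = 73
Number of machines = 2
Ideal balanced load = 73 / 2 = 36.5

36.5


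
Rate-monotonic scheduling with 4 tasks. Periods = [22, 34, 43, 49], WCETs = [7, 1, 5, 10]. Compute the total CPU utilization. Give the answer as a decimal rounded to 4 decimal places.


Compute individual utilizations (exact fractions):
  Task 1: C/T = 7/22 (approx. 0.3182)
  Task 2: C/T = 1/34 (approx. 0.0294)
  Task 3: C/T = 5/43 (approx. 0.1163)
  Task 4: C/T = 10/49 (approx. 0.2041)
Total utilization U = 7/22 + 1/34 + 5/43 + 10/49 = 263180/394009
Rounded to 4 decimal places: U = 0.6680
RM (Liu & Layland) bound for 4 tasks = 0.756828; compare with U = 263180/394009 (approx. 0.667954)
U <= bound, so schedulable by RM sufficient condition.

0.6680


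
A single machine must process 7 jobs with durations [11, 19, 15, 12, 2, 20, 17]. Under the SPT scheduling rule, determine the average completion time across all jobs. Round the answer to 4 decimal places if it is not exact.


Sort jobs by processing time (SPT order): [2, 11, 12, 15, 17, 19, 20]
Compute completion times sequentially:
  Job 1: processing = 2, completes at 2
  Job 2: processing = 11, completes at 13
  Job 3: processing = 12, completes at 25
  Job 4: processing = 15, completes at 40
  Job 5: processing = 17, completes at 57
  Job 6: processing = 19, completes at 76
  Job 7: processing = 20, completes at 96
Sum of completion times = 309
Average completion time = 309/7 = 44.1429

44.1429


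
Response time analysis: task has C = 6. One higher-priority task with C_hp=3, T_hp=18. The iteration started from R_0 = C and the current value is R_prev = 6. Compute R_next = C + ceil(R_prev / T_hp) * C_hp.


R_next = C + ceil(R_prev / T_hp) * C_hp
ceil(6 / 18) = ceil(0.3333) = 1
Interference = 1 * 3 = 3
R_next = 6 + 3 = 9

9


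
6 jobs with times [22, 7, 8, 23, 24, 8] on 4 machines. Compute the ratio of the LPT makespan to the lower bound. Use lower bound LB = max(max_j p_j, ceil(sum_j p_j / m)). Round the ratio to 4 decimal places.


LPT order: [24, 23, 22, 8, 8, 7]
Machine loads after assignment: [24, 23, 22, 23]
LPT makespan = 24
Lower bound = max(max_job, ceil(total/4)) = max(24, 23) = 24
Ratio = 24 / 24 = 1.0

1.0


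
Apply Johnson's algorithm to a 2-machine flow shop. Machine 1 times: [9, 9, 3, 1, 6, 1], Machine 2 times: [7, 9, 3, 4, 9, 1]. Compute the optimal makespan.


Apply Johnson's rule:
  Group 1 (a <= b): [(4, 1, 4), (6, 1, 1), (3, 3, 3), (5, 6, 9), (2, 9, 9)]
  Group 2 (a > b): [(1, 9, 7)]
Optimal job order: [4, 6, 3, 5, 2, 1]
Schedule:
  Job 4: M1 done at 1, M2 done at 5
  Job 6: M1 done at 2, M2 done at 6
  Job 3: M1 done at 5, M2 done at 9
  Job 5: M1 done at 11, M2 done at 20
  Job 2: M1 done at 20, M2 done at 29
  Job 1: M1 done at 29, M2 done at 36
Makespan = 36

36


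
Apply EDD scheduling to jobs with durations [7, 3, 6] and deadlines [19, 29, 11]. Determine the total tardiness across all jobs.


Sort by due date (EDD order): [(6, 11), (7, 19), (3, 29)]
Compute completion times and tardiness:
  Job 1: p=6, d=11, C=6, tardiness=max(0,6-11)=0
  Job 2: p=7, d=19, C=13, tardiness=max(0,13-19)=0
  Job 3: p=3, d=29, C=16, tardiness=max(0,16-29)=0
Total tardiness = 0

0


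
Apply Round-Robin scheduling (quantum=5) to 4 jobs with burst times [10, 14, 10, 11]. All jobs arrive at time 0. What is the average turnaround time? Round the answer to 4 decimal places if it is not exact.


Time quantum = 5
Execution trace:
  J1 runs 5 units, time = 5
  J2 runs 5 units, time = 10
  J3 runs 5 units, time = 15
  J4 runs 5 units, time = 20
  J1 runs 5 units, time = 25
  J2 runs 5 units, time = 30
  J3 runs 5 units, time = 35
  J4 runs 5 units, time = 40
  J2 runs 4 units, time = 44
  J4 runs 1 units, time = 45
Finish times: [25, 44, 35, 45]
Average turnaround = 149/4 = 37.25

37.25


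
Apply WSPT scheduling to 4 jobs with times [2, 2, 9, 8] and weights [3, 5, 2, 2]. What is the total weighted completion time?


Compute p/w ratios and sort ascending (WSPT): [(2, 5), (2, 3), (8, 2), (9, 2)]
Compute weighted completion times:
  Job (p=2,w=5): C=2, w*C=5*2=10
  Job (p=2,w=3): C=4, w*C=3*4=12
  Job (p=8,w=2): C=12, w*C=2*12=24
  Job (p=9,w=2): C=21, w*C=2*21=42
Total weighted completion time = 88

88


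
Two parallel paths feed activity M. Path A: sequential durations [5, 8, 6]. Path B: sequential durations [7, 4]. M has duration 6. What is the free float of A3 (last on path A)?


ES(A3) = sum of predecessors on chain A = 13
EF(A3) = ES + duration = 13 + 6 = 19
Successor of A3 is M. ES(M) = max(sum(A), sum(B)) = max(19, 11) = 19
Free float = ES(successor) - EF(current) = 19 - 19 = 0

0


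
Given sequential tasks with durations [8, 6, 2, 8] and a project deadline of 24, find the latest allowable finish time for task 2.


LF(activity 2) = deadline - sum of successor durations
Successors: activities 3 through 4 with durations [2, 8]
Sum of successor durations = 10
LF = 24 - 10 = 14

14


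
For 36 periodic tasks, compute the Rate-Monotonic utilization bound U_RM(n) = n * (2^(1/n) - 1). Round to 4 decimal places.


Compute 2^(1/36) = 1.0194406437
Subtract 1: 1.0194406437 - 1 = 0.0194406437
Multiply by n: 36 * 0.0194406437 = 0.6998631732
Round to 4 dp: 0.6999

0.6999


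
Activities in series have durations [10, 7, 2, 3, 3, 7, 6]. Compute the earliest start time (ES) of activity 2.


Activity 2 starts after activities 1 through 1 complete.
Predecessor durations: [10]
ES = 10 = 10

10


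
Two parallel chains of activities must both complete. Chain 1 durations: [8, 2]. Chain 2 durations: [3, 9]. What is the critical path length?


Path A total = 8 + 2 = 10
Path B total = 3 + 9 = 12
Critical path = longest path = max(10, 12) = 12

12


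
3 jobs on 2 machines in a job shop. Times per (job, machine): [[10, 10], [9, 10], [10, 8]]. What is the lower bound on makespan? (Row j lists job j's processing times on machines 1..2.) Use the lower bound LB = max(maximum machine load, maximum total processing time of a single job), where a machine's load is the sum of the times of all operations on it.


Machine loads:
  Machine 1: 10 + 9 + 10 = 29
  Machine 2: 10 + 10 + 8 = 28
Max machine load = 29
Job totals:
  Job 1: 20
  Job 2: 19
  Job 3: 18
Max job total = 20
Lower bound = max(29, 20) = 29

29


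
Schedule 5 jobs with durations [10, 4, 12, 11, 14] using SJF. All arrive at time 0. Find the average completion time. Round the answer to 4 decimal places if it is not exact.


SJF order (ascending): [4, 10, 11, 12, 14]
Completion times:
  Job 1: burst=4, C=4
  Job 2: burst=10, C=14
  Job 3: burst=11, C=25
  Job 4: burst=12, C=37
  Job 5: burst=14, C=51
Average completion = 131/5 = 26.2

26.2


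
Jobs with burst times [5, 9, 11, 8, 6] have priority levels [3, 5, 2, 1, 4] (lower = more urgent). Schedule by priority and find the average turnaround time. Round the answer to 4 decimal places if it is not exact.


Sort by priority (ascending = highest first):
Order: [(1, 8), (2, 11), (3, 5), (4, 6), (5, 9)]
Completion times:
  Priority 1, burst=8, C=8
  Priority 2, burst=11, C=19
  Priority 3, burst=5, C=24
  Priority 4, burst=6, C=30
  Priority 5, burst=9, C=39
Average turnaround = 120/5 = 24.0

24.0


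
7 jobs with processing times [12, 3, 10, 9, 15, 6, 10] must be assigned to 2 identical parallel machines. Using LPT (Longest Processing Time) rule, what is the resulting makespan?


Sort jobs in decreasing order (LPT): [15, 12, 10, 10, 9, 6, 3]
Assign each job to the least loaded machine:
  Machine 1: jobs [15, 10, 6, 3], load = 34
  Machine 2: jobs [12, 10, 9], load = 31
Makespan = max load = 34

34


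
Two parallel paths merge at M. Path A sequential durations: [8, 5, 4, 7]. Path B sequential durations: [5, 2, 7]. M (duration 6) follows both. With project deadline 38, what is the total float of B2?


Forward pass: ES(B2) = sum of predecessors on chain B = 5
EF = ES + duration = 5 + 2 = 7
Backward pass: LF(M) = deadline = 38; LS(M) = 38 - 6 = 32
LF(B2) = LS(M) - sum(successors on chain B) = 32 - 7 = 25
LS = LF - duration = 25 - 2 = 23
Total float = LS - ES = 23 - 5 = 18

18


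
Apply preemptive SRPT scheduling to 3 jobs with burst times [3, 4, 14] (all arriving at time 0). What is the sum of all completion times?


Since all jobs arrive at t=0, SRPT equals SPT ordering.
SPT order: [3, 4, 14]
Completion times:
  Job 1: p=3, C=3
  Job 2: p=4, C=7
  Job 3: p=14, C=21
Total completion time = 3 + 7 + 21 = 31

31


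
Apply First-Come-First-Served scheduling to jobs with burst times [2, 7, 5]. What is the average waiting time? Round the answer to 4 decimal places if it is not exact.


FCFS order (as given): [2, 7, 5]
Waiting times:
  Job 1: wait = 0
  Job 2: wait = 2
  Job 3: wait = 9
Sum of waiting times = 11
Average waiting time = 11/3 = 3.6667

3.6667


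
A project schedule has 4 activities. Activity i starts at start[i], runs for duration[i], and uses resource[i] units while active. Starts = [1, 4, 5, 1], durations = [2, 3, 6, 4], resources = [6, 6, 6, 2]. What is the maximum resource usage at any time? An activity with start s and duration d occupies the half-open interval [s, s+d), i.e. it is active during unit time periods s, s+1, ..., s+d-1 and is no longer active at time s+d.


Each activity i is active on [start_i, start_i + duration_i).
Compute total resource usage per time slot:
  t=0: active resources = [], total = 0
  t=1: active resources = [6, 2], total = 8
  t=2: active resources = [6, 2], total = 8
  t=3: active resources = [2], total = 2
  t=4: active resources = [6, 2], total = 8
  t=5: active resources = [6, 6], total = 12
  t=6: active resources = [6, 6], total = 12
  t=7: active resources = [6], total = 6
  t=8: active resources = [6], total = 6
  t=9: active resources = [6], total = 6
  t=10: active resources = [6], total = 6
Peak resource demand = 12

12


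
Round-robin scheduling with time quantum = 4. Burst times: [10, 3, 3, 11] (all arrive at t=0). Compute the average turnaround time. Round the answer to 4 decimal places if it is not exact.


Time quantum = 4
Execution trace:
  J1 runs 4 units, time = 4
  J2 runs 3 units, time = 7
  J3 runs 3 units, time = 10
  J4 runs 4 units, time = 14
  J1 runs 4 units, time = 18
  J4 runs 4 units, time = 22
  J1 runs 2 units, time = 24
  J4 runs 3 units, time = 27
Finish times: [24, 7, 10, 27]
Average turnaround = 68/4 = 17.0

17.0


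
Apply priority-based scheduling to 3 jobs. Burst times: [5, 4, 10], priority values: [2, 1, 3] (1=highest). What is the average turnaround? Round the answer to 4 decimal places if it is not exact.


Sort by priority (ascending = highest first):
Order: [(1, 4), (2, 5), (3, 10)]
Completion times:
  Priority 1, burst=4, C=4
  Priority 2, burst=5, C=9
  Priority 3, burst=10, C=19
Average turnaround = 32/3 = 10.6667

10.6667


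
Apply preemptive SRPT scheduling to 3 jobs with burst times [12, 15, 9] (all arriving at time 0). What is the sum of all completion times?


Since all jobs arrive at t=0, SRPT equals SPT ordering.
SPT order: [9, 12, 15]
Completion times:
  Job 1: p=9, C=9
  Job 2: p=12, C=21
  Job 3: p=15, C=36
Total completion time = 9 + 21 + 36 = 66

66


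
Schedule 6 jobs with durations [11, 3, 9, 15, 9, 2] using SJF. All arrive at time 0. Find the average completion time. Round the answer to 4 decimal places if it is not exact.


SJF order (ascending): [2, 3, 9, 9, 11, 15]
Completion times:
  Job 1: burst=2, C=2
  Job 2: burst=3, C=5
  Job 3: burst=9, C=14
  Job 4: burst=9, C=23
  Job 5: burst=11, C=34
  Job 6: burst=15, C=49
Average completion = 127/6 = 21.1667

21.1667


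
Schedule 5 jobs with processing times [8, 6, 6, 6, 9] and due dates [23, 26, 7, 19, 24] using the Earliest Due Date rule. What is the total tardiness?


Sort by due date (EDD order): [(6, 7), (6, 19), (8, 23), (9, 24), (6, 26)]
Compute completion times and tardiness:
  Job 1: p=6, d=7, C=6, tardiness=max(0,6-7)=0
  Job 2: p=6, d=19, C=12, tardiness=max(0,12-19)=0
  Job 3: p=8, d=23, C=20, tardiness=max(0,20-23)=0
  Job 4: p=9, d=24, C=29, tardiness=max(0,29-24)=5
  Job 5: p=6, d=26, C=35, tardiness=max(0,35-26)=9
Total tardiness = 14

14


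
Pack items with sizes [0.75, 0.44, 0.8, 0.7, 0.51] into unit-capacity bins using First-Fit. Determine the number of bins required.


Place items sequentially using First-Fit:
  Item 0.75 -> new Bin 1
  Item 0.44 -> new Bin 2
  Item 0.8 -> new Bin 3
  Item 0.7 -> new Bin 4
  Item 0.51 -> Bin 2 (now 0.95)
Total bins used = 4

4


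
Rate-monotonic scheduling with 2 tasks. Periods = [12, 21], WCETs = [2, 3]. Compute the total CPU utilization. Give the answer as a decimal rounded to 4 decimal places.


Compute individual utilizations (exact fractions):
  Task 1: C/T = 2/12 = 1/6 (approx. 0.1667)
  Task 2: C/T = 3/21 = 1/7 (approx. 0.1429)
Total utilization U = 1/6 + 1/7 = 13/42
Rounded to 4 decimal places: U = 0.3095
RM (Liu & Layland) bound for 2 tasks = 0.828427; compare with U = 13/42 (approx. 0.309524)
U <= bound, so schedulable by RM sufficient condition.

0.3095


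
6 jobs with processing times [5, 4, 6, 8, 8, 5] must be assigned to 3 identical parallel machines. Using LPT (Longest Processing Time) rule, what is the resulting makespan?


Sort jobs in decreasing order (LPT): [8, 8, 6, 5, 5, 4]
Assign each job to the least loaded machine:
  Machine 1: jobs [8, 5], load = 13
  Machine 2: jobs [8, 4], load = 12
  Machine 3: jobs [6, 5], load = 11
Makespan = max load = 13

13


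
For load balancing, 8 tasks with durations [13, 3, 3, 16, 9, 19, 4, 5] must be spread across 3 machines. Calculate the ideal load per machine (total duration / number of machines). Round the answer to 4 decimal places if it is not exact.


Total processing time = 13 + 3 + 3 + 16 + 9 + 19 + 4 + 5 = 72
Number of machines = 3
Ideal balanced load = 72 / 3 = 24.0

24.0


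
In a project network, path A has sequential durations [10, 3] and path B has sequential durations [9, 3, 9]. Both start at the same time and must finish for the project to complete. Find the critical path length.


Path A total = 10 + 3 = 13
Path B total = 9 + 3 + 9 = 21
Critical path = longest path = max(13, 21) = 21

21


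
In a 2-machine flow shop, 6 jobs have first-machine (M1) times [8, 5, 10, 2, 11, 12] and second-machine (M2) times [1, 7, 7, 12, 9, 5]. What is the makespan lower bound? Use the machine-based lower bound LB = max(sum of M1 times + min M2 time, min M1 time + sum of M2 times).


LB1 = sum(M1 times) + min(M2 times) = 48 + 1 = 49
LB2 = min(M1 times) + sum(M2 times) = 2 + 41 = 43
Lower bound = max(LB1, LB2) = max(49, 43) = 49

49


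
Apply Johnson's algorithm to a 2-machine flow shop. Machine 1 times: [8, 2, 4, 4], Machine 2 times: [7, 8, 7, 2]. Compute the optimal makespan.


Apply Johnson's rule:
  Group 1 (a <= b): [(2, 2, 8), (3, 4, 7)]
  Group 2 (a > b): [(1, 8, 7), (4, 4, 2)]
Optimal job order: [2, 3, 1, 4]
Schedule:
  Job 2: M1 done at 2, M2 done at 10
  Job 3: M1 done at 6, M2 done at 17
  Job 1: M1 done at 14, M2 done at 24
  Job 4: M1 done at 18, M2 done at 26
Makespan = 26

26


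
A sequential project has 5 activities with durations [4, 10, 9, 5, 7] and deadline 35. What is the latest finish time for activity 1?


LF(activity 1) = deadline - sum of successor durations
Successors: activities 2 through 5 with durations [10, 9, 5, 7]
Sum of successor durations = 31
LF = 35 - 31 = 4

4


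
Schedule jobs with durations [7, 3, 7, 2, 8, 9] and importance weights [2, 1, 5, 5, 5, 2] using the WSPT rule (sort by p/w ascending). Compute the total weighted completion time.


Compute p/w ratios and sort ascending (WSPT): [(2, 5), (7, 5), (8, 5), (3, 1), (7, 2), (9, 2)]
Compute weighted completion times:
  Job (p=2,w=5): C=2, w*C=5*2=10
  Job (p=7,w=5): C=9, w*C=5*9=45
  Job (p=8,w=5): C=17, w*C=5*17=85
  Job (p=3,w=1): C=20, w*C=1*20=20
  Job (p=7,w=2): C=27, w*C=2*27=54
  Job (p=9,w=2): C=36, w*C=2*36=72
Total weighted completion time = 286

286


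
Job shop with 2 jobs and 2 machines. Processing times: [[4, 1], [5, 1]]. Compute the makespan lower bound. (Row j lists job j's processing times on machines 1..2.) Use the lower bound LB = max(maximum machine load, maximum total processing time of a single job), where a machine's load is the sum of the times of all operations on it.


Machine loads:
  Machine 1: 4 + 5 = 9
  Machine 2: 1 + 1 = 2
Max machine load = 9
Job totals:
  Job 1: 5
  Job 2: 6
Max job total = 6
Lower bound = max(9, 6) = 9

9


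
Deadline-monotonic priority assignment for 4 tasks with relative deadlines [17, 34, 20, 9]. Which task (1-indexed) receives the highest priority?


Sort tasks by relative deadline (ascending):
  Task 4: deadline = 9
  Task 1: deadline = 17
  Task 3: deadline = 20
  Task 2: deadline = 34
Priority order (highest first): [4, 1, 3, 2]
Highest priority task = 4

4


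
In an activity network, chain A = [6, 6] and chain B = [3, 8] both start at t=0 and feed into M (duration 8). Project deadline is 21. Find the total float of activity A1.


Forward pass: ES(A1) = sum of predecessors on chain A = 0
EF = ES + duration = 0 + 6 = 6
Backward pass: LF(M) = deadline = 21; LS(M) = 21 - 8 = 13
LF(A1) = LS(M) - sum(successors on chain A) = 13 - 6 = 7
LS = LF - duration = 7 - 6 = 1
Total float = LS - ES = 1 - 0 = 1

1


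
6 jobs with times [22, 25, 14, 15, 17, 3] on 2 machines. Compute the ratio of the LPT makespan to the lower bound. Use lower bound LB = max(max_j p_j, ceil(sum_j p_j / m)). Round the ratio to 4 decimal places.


LPT order: [25, 22, 17, 15, 14, 3]
Machine loads after assignment: [43, 53]
LPT makespan = 53
Lower bound = max(max_job, ceil(total/2)) = max(25, 48) = 48
Ratio = 53 / 48 = 1.1042

1.1042


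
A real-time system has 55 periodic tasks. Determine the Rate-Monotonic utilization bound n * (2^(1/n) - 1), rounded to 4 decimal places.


Compute 2^(1/55) = 1.0126824244
Subtract 1: 1.0126824244 - 1 = 0.0126824244
Multiply by n: 55 * 0.0126824244 = 0.6975333420
Round to 4 dp: 0.6975

0.6975


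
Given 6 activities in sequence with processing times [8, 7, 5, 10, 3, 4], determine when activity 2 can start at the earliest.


Activity 2 starts after activities 1 through 1 complete.
Predecessor durations: [8]
ES = 8 = 8

8


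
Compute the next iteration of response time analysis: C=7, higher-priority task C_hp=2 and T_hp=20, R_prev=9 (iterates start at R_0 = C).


R_next = C + ceil(R_prev / T_hp) * C_hp
ceil(9 / 20) = ceil(0.45) = 1
Interference = 1 * 2 = 2
R_next = 7 + 2 = 9
R_next = R_prev, so the iteration has converged (response time = 9).

9


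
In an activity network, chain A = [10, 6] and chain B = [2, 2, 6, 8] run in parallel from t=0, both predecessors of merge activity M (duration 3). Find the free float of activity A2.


ES(A2) = sum of predecessors on chain A = 10
EF(A2) = ES + duration = 10 + 6 = 16
Successor of A2 is M. ES(M) = max(sum(A), sum(B)) = max(16, 18) = 18
Free float = ES(successor) - EF(current) = 18 - 16 = 2

2


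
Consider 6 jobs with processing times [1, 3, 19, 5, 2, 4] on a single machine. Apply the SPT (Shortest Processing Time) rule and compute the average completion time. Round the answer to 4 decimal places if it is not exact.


Sort jobs by processing time (SPT order): [1, 2, 3, 4, 5, 19]
Compute completion times sequentially:
  Job 1: processing = 1, completes at 1
  Job 2: processing = 2, completes at 3
  Job 3: processing = 3, completes at 6
  Job 4: processing = 4, completes at 10
  Job 5: processing = 5, completes at 15
  Job 6: processing = 19, completes at 34
Sum of completion times = 69
Average completion time = 69/6 = 11.5

11.5


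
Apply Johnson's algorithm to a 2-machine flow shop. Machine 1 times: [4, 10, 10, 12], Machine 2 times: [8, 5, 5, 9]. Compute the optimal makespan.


Apply Johnson's rule:
  Group 1 (a <= b): [(1, 4, 8)]
  Group 2 (a > b): [(4, 12, 9), (2, 10, 5), (3, 10, 5)]
Optimal job order: [1, 4, 2, 3]
Schedule:
  Job 1: M1 done at 4, M2 done at 12
  Job 4: M1 done at 16, M2 done at 25
  Job 2: M1 done at 26, M2 done at 31
  Job 3: M1 done at 36, M2 done at 41
Makespan = 41

41


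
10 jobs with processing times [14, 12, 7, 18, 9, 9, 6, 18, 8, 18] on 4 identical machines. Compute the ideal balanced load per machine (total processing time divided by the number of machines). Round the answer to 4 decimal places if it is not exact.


Total processing time = 14 + 12 + 7 + 18 + 9 + 9 + 6 + 18 + 8 + 18 = 119
Number of machines = 4
Ideal balanced load = 119 / 4 = 29.75

29.75
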